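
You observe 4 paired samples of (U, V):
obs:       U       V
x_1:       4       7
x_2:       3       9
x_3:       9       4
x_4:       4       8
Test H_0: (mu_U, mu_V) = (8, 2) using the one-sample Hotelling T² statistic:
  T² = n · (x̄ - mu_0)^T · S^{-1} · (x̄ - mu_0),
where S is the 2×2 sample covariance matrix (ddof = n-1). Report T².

Step 1 — sample mean vector:
  mean(U) = (4 + 3 + 9 + 4) / 4 = 20/4 = 5
  mean(V) = (7 + 9 + 4 + 8) / 4 = 28/4 = 7
  x̄ = (5, 7),  deviation x̄ - mu_0 = (5, 7) - (8, 2) = (-3, 5).

Step 2 — sample covariance matrix, S[i,j] = (1/(n-1)) · Σ_k (x_{k,i} - mean_i) · (x_{k,j} - mean_j), divisor n-1 = 3:
  S[U,U] = ((-1)·(-1) + (-2)·(-2) + (4)·(4) + (-1)·(-1)) / 3 = 22/3 = 7.3333
  S[U,V] = ((-1)·(0) + (-2)·(2) + (4)·(-3) + (-1)·(1)) / 3 = -17/3 = -5.6667
  S[V,V] = ((0)·(0) + (2)·(2) + (-3)·(-3) + (1)·(1)) / 3 = 14/3 = 4.6667
  S = [[7.3333, -5.6667],
 [-5.6667, 4.6667]].

Step 3 — invert S. det(S) = 7.3333·4.6667 - (-5.6667)² = 2.1111.
  S^{-1} = (1/det) · [[d, -b], [-b, a]] = [[2.2105, 2.6842],
 [2.6842, 3.4737]].

Step 4 — quadratic form (x̄ - mu_0)^T · S^{-1} · (x̄ - mu_0):
  S^{-1} · (x̄ - mu_0) = (6.7895, 9.3158),
  (x̄ - mu_0)^T · [...] = (-3)·(6.7895) + (5)·(9.3158) = 26.2105.

Step 5 — scale by n: T² = 4 · 26.2105 = 104.8421.

T² ≈ 104.8421


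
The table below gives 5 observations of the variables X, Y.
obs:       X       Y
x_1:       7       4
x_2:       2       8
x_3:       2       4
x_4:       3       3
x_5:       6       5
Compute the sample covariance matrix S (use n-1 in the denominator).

Step 1 — column means:
  mean(X) = (7 + 2 + 2 + 3 + 6) / 5 = 20/5 = 4
  mean(Y) = (4 + 8 + 4 + 3 + 5) / 5 = 24/5 = 4.8

Step 2 — sample covariance S[i,j] = (1/(n-1)) · Σ_k (x_{k,i} - mean_i) · (x_{k,j} - mean_j), with n-1 = 4.
  S[X,X] = ((3)·(3) + (-2)·(-2) + (-2)·(-2) + (-1)·(-1) + (2)·(2)) / 4 = 22/4 = 5.5
  S[X,Y] = ((3)·(-0.8) + (-2)·(3.2) + (-2)·(-0.8) + (-1)·(-1.8) + (2)·(0.2)) / 4 = -5/4 = -1.25
  S[Y,Y] = ((-0.8)·(-0.8) + (3.2)·(3.2) + (-0.8)·(-0.8) + (-1.8)·(-1.8) + (0.2)·(0.2)) / 4 = 14.8/4 = 3.7

S is symmetric (S[j,i] = S[i,j]). Assembling:

S = [[5.5, -1.25],
 [-1.25, 3.7]]


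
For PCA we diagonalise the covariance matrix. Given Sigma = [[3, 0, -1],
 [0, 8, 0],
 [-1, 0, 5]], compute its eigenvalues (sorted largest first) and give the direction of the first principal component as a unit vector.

Step 1 — characteristic polynomial p(λ) = det(λI - Sigma) = λ³ - tr·λ² + c_1·λ - det, where tr = trace, c_1 = sum of the principal 2×2 minors, det = det(Sigma):
  tr = 3 + 8 + 5 = 16,
  c_1 = (3·8 - (0)²) + (3·5 - (-1)²) + (8·5 - (0)²) = 24 + 14 + 40 = 78,
  det = 3·(8·5 - (0)²) - (0)·((0)·5 - (0)·(-1)) + (-1)·((0)·(0) - 8·(-1)) = 3·(40) - (0)·(0) + (-1)·(8) = 112.
  So p(λ) = λ³ - 16λ² + 78λ - 112.
Step 2 — look for an integer root (rational root theorem: any rational root is an integer divisor of 112). Testing λ = 8:
  p(8) = 512 - 1024 + 624 - 112 = 0  ✓
  Dividing out (λ - 8): p(λ) = (λ - 8)(λ² - 8λ + 14).
Step 3 — remaining eigenvalues from the quadratic λ² - 8λ + 14 = 0:
  Δ = 8² - 4·14 = 64 - 56 = 8,  λ = (8 ± √8)/2 = (8 ± 2.8284)/2 ≈ 5.4142 or 2.5858.
  Sorted: λ_1 = 8,  λ_2 = 5.4142,  λ_3 = 2.5858  (check: sum = 16 = tr ✓).

Step 4 — unit eigenvector for λ_1 = 8: v spans the null space of (Sigma - λ_1 I), whose rows are
  r_1 = (-5, 0, -1),  r_2 = (0, 0, 0),  r_3 = (-1, 0, -3).
  v is orthogonal to every row, so take v ∝ r_1 × r_3 = ((0)·(-3) - (-1)·(0), (-1)·(-1) - (-5)·(-3), (-5)·(0) - (0)·(-1)) = (0, -14, 0).
  Rescale (divide by 14; multiply by -1 so the first nonzero entry is positive): u = (0, 1, 0).
  ||u|| = √((0)² + (1)² + (0)²) = √(1) = 1,  v_1 = u/||u|| ≈ (0, 1, 0) (||v_1|| = 1).

λ_1 = 8,  λ_2 = 5.4142,  λ_3 = 2.5858;  v_1 ≈ (0, 1, 0)


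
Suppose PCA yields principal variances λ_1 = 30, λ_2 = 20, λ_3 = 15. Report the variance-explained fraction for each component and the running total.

Step 1 — total variance = trace(Sigma) = Σ λ_i = 30 + 20 + 15 = 65.

Step 2 — fraction explained by component i = λ_i / Σ λ:
  PC1: 30/65 = 0.4615
  PC2: 20/65 = 0.3077
  PC3: 15/65 = 0.2308

Step 3 — cumulative fraction after k components = (λ_1 + ... + λ_k) / Σ λ:
  k = 1: 30/65 = 0.4615
  k = 2: (30 + 20)/65 = 50/65 = 0.7692
  k = 3: (30 + 20 + 15)/65 = 65/65 = 1

Summary (fraction, with percent):

explained: PC1 0.4615 (46.15%), PC2 0.3077 (30.77%), PC3 0.2308 (23.08%);  cumulative: 0.4615, 0.7692, 1


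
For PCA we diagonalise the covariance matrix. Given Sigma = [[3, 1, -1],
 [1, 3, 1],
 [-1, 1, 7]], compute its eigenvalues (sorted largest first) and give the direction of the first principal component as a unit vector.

Step 1 — characteristic polynomial p(λ) = det(λI - Sigma) = λ³ - tr·λ² + c_1·λ - det, where tr = trace, c_1 = sum of the principal 2×2 minors, det = det(Sigma):
  tr = 3 + 3 + 7 = 13,
  c_1 = (3·3 - (1)²) + (3·7 - (-1)²) + (3·7 - (1)²) = 8 + 20 + 20 = 48,
  det = 3·(3·7 - (1)²) - (1)·((1)·7 - (1)·(-1)) + (-1)·((1)·(1) - 3·(-1)) = 3·(20) - (1)·(8) + (-1)·(4) = 48.
  So p(λ) = λ³ - 13λ² + 48λ - 48.
Step 2 — look for an integer root (rational root theorem: any rational root is an integer divisor of 48). Testing λ = 4:
  p(4) = 64 - 208 + 192 - 48 = 0  ✓
  Dividing out (λ - 4): p(λ) = (λ - 4)(λ² - 9λ + 12).
Step 3 — remaining eigenvalues from the quadratic λ² - 9λ + 12 = 0:
  Δ = 9² - 4·12 = 81 - 48 = 33,  λ = (9 ± √33)/2 = (9 ± 5.7446)/2 ≈ 7.3723 or 1.6277.
  Sorted: λ_1 = 7.3723,  λ_2 = 4,  λ_3 = 1.6277  (check: sum = 13 = tr ✓).

Step 4 — unit eigenvector for λ_1 ≈ 7.3723: v spans the null space of (Sigma - λ_1 I), whose rows are
  r_1 = (-4.3723, 1, -1),  r_2 = (1, -4.3723, 1),  r_3 = (-1, 1, -0.3723).
  v is orthogonal to every row, so take v ∝ r_1 × r_2 = ((1)·(1) - (-1)·(-4.3723), (-1)·(1) - (-4.3723)·(1), (-4.3723)·(-4.3723) - (1)·(1)) ≈ (-3.3723, 3.3723, 18.1168).
  Rescale (multiply by -1 so the first nonzero entry is positive): u = (3.3723, -3.3723, -18.1168).
  ||u|| = √((3.3723)² + (-3.3723)² + (-18.1168)²) = √(350.9646) ≈ 18.734,  v_1 = u/||u|| ≈ (0.18, -0.18, -0.9671) (||v_1|| = 1).

λ_1 = 7.3723,  λ_2 = 4,  λ_3 = 1.6277;  v_1 ≈ (0.18, -0.18, -0.9671)


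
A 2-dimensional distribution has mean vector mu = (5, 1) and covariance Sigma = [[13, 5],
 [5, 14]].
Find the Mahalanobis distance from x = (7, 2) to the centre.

Step 1 — centre the observation: (x - mu) = (2, 1).

Step 2 — invert Sigma. det(Sigma) = 13·14 - (5)² = 157.
  Sigma^{-1} = (1/det) · [[d, -b], [-b, a]] = [[0.0892, -0.0318],
 [-0.0318, 0.0828]].

Step 3 — form the quadratic (x - mu)^T · Sigma^{-1} · (x - mu):
  Sigma^{-1} · (x - mu) = (0.1465, 0.0191).
  (x - mu)^T · [Sigma^{-1} · (x - mu)] = (2)·(0.1465) + (1)·(0.0191) = 0.3121.

Step 4 — take square root: d = √(0.3121) ≈ 0.5587.

d(x, mu) = √(0.3121) ≈ 0.5587


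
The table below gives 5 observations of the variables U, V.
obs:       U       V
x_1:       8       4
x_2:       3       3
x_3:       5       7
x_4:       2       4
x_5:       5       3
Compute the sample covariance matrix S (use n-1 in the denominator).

Step 1 — column means:
  mean(U) = (8 + 3 + 5 + 2 + 5) / 5 = 23/5 = 4.6
  mean(V) = (4 + 3 + 7 + 4 + 3) / 5 = 21/5 = 4.2

Step 2 — sample covariance S[i,j] = (1/(n-1)) · Σ_k (x_{k,i} - mean_i) · (x_{k,j} - mean_j), with n-1 = 4.
  S[U,U] = ((3.4)·(3.4) + (-1.6)·(-1.6) + (0.4)·(0.4) + (-2.6)·(-2.6) + (0.4)·(0.4)) / 4 = 21.2/4 = 5.3
  S[U,V] = ((3.4)·(-0.2) + (-1.6)·(-1.2) + (0.4)·(2.8) + (-2.6)·(-0.2) + (0.4)·(-1.2)) / 4 = 2.4/4 = 0.6
  S[V,V] = ((-0.2)·(-0.2) + (-1.2)·(-1.2) + (2.8)·(2.8) + (-0.2)·(-0.2) + (-1.2)·(-1.2)) / 4 = 10.8/4 = 2.7

S is symmetric (S[j,i] = S[i,j]). Assembling:

S = [[5.3, 0.6],
 [0.6, 2.7]]


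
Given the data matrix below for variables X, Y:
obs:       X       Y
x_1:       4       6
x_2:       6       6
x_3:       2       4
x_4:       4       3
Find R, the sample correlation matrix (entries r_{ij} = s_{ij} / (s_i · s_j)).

Step 1 — column means:
  mean(X) = (4 + 6 + 2 + 4) / 4 = 16/4 = 4
  mean(Y) = (6 + 6 + 4 + 3) / 4 = 19/4 = 4.75

Step 2 — sample variances and covariances s[i,j] = (1/(n-1)) · Σ_k (x_{k,i} - mean_i) · (x_{k,j} - mean_j), with n-1 = 3:
  s[X,X] = ((0)·(0) + (2)·(2) + (-2)·(-2) + (0)·(0)) / 3 = 8/3 = 2.6667
  s[X,Y] = ((0)·(1.25) + (2)·(1.25) + (-2)·(-0.75) + (0)·(-1.75)) / 3 = 4/3 = 1.3333
  s[Y,Y] = ((1.25)·(1.25) + (1.25)·(1.25) + (-0.75)·(-0.75) + (-1.75)·(-1.75)) / 3 = 6.75/3 = 2.25
  Sample standard deviations s_i = √(s[i,i]):
  s(X) = √(2.6667) = 1.633
  s(Y) = √(2.25) = 1.5

Step 3 — r_{ij} = s_{ij} / (s_i · s_j):
  r[X,X] = 1 (diagonal).
  r[X,Y] = 1.3333 / (1.633 · 1.5) = 1.3333 / 2.4495 = 0.5443
  r[Y,Y] = 1 (diagonal).

R is symmetric with unit diagonal. Assembling:

R = [[1, 0.5443],
 [0.5443, 1]]


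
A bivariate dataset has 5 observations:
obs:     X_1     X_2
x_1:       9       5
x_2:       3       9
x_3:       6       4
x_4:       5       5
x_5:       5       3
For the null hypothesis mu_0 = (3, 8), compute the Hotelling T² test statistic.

Step 1 — sample mean vector:
  mean(X_1) = (9 + 3 + 6 + 5 + 5) / 5 = 28/5 = 5.6
  mean(X_2) = (5 + 9 + 4 + 5 + 3) / 5 = 26/5 = 5.2
  x̄ = (5.6, 5.2),  deviation x̄ - mu_0 = (5.6, 5.2) - (3, 8) = (2.6, -2.8).

Step 2 — sample covariance matrix, S[i,j] = (1/(n-1)) · Σ_k (x_{k,i} - mean_i) · (x_{k,j} - mean_j), divisor n-1 = 4:
  S[X_1,X_1] = ((3.4)·(3.4) + (-2.6)·(-2.6) + (0.4)·(0.4) + (-0.6)·(-0.6) + (-0.6)·(-0.6)) / 4 = 19.2/4 = 4.8
  S[X_1,X_2] = ((3.4)·(-0.2) + (-2.6)·(3.8) + (0.4)·(-1.2) + (-0.6)·(-0.2) + (-0.6)·(-2.2)) / 4 = -9.6/4 = -2.4
  S[X_2,X_2] = ((-0.2)·(-0.2) + (3.8)·(3.8) + (-1.2)·(-1.2) + (-0.2)·(-0.2) + (-2.2)·(-2.2)) / 4 = 20.8/4 = 5.2
  S = [[4.8, -2.4],
 [-2.4, 5.2]].

Step 3 — invert S. det(S) = 4.8·5.2 - (-2.4)² = 19.2.
  S^{-1} = (1/det) · [[d, -b], [-b, a]] = [[0.2708, 0.125],
 [0.125, 0.25]].

Step 4 — quadratic form (x̄ - mu_0)^T · S^{-1} · (x̄ - mu_0):
  S^{-1} · (x̄ - mu_0) = (0.3542, -0.375),
  (x̄ - mu_0)^T · [...] = (2.6)·(0.3542) + (-2.8)·(-0.375) = 1.9708.

Step 5 — scale by n: T² = 5 · 1.9708 = 9.8542.

T² ≈ 9.8542


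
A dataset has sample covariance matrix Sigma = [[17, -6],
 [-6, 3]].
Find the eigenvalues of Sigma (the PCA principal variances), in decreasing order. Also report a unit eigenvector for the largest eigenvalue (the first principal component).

Step 1 — characteristic polynomial of 2×2 Sigma:
  det(Sigma - λI) = λ² - trace · λ + det = 0.
  trace = 17 + 3 = 20, det = 17·3 - (-6)² = 15.
Step 2 — discriminant:
  Δ = trace² - 4·det = 400 - 60 = 340.
Step 3 — eigenvalues:
  λ = (trace ± √Δ)/2 = (20 ± 18.4391)/2,
  λ_1 = 19.2195,  λ_2 = 0.7805.

Step 4 — unit eigenvector for λ_1: solve (Sigma - λ_1 I)v = 0. First row:
  (17 - 19.2195)·v_x + (-6)·v_y = 0, i.e. (-2.2195)·v_x + (-6)·v_y = 0,
  so v ∝ (b, λ_1 - a) = (-6, 2.2195); multiply by -1 so the first entry is positive: u = (6, -2.2195).
  ||u|| = √((6)² + (-2.2195)²) = √(40.9264) ≈ 6.3974,
  v_1 = u/||u|| ≈ (0.9379, -0.3469) (||v_1|| = 1).

λ_1 = 19.2195,  λ_2 = 0.7805;  v_1 ≈ (0.9379, -0.3469)


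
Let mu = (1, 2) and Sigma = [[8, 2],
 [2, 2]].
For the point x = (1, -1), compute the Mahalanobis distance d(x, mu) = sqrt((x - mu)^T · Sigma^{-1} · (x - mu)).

Step 1 — centre the observation: (x - mu) = (0, -3).

Step 2 — invert Sigma. det(Sigma) = 8·2 - (2)² = 12.
  Sigma^{-1} = (1/det) · [[d, -b], [-b, a]] = [[0.1667, -0.1667],
 [-0.1667, 0.6667]].

Step 3 — form the quadratic (x - mu)^T · Sigma^{-1} · (x - mu):
  Sigma^{-1} · (x - mu) = (0.5, -2).
  (x - mu)^T · [Sigma^{-1} · (x - mu)] = (0)·(0.5) + (-3)·(-2) = 6.

Step 4 — take square root: d = √(6) ≈ 2.4495.

d(x, mu) = √(6) ≈ 2.4495


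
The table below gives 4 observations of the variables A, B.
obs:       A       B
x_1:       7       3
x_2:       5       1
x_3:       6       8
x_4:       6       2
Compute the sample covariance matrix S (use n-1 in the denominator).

Step 1 — column means:
  mean(A) = (7 + 5 + 6 + 6) / 4 = 24/4 = 6
  mean(B) = (3 + 1 + 8 + 2) / 4 = 14/4 = 3.5

Step 2 — sample covariance S[i,j] = (1/(n-1)) · Σ_k (x_{k,i} - mean_i) · (x_{k,j} - mean_j), with n-1 = 3.
  S[A,A] = ((1)·(1) + (-1)·(-1) + (0)·(0) + (0)·(0)) / 3 = 2/3 = 0.6667
  S[A,B] = ((1)·(-0.5) + (-1)·(-2.5) + (0)·(4.5) + (0)·(-1.5)) / 3 = 2/3 = 0.6667
  S[B,B] = ((-0.5)·(-0.5) + (-2.5)·(-2.5) + (4.5)·(4.5) + (-1.5)·(-1.5)) / 3 = 29/3 = 9.6667

S is symmetric (S[j,i] = S[i,j]). Assembling:

S = [[0.6667, 0.6667],
 [0.6667, 9.6667]]


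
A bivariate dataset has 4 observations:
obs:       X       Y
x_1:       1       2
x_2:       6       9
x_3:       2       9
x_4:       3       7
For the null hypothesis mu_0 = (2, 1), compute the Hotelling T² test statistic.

Step 1 — sample mean vector:
  mean(X) = (1 + 6 + 2 + 3) / 4 = 12/4 = 3
  mean(Y) = (2 + 9 + 9 + 7) / 4 = 27/4 = 6.75
  x̄ = (3, 6.75),  deviation x̄ - mu_0 = (3, 6.75) - (2, 1) = (1, 5.75).

Step 2 — sample covariance matrix, S[i,j] = (1/(n-1)) · Σ_k (x_{k,i} - mean_i) · (x_{k,j} - mean_j), divisor n-1 = 3:
  S[X,X] = ((-2)·(-2) + (3)·(3) + (-1)·(-1) + (0)·(0)) / 3 = 14/3 = 4.6667
  S[X,Y] = ((-2)·(-4.75) + (3)·(2.25) + (-1)·(2.25) + (0)·(0.25)) / 3 = 14/3 = 4.6667
  S[Y,Y] = ((-4.75)·(-4.75) + (2.25)·(2.25) + (2.25)·(2.25) + (0.25)·(0.25)) / 3 = 32.75/3 = 10.9167
  S = [[4.6667, 4.6667],
 [4.6667, 10.9167]].

Step 3 — invert S. det(S) = 4.6667·10.9167 - (4.6667)² = 29.1667.
  S^{-1} = (1/det) · [[d, -b], [-b, a]] = [[0.3743, -0.16],
 [-0.16, 0.16]].

Step 4 — quadratic form (x̄ - mu_0)^T · S^{-1} · (x̄ - mu_0):
  S^{-1} · (x̄ - mu_0) = (-0.5457, 0.76),
  (x̄ - mu_0)^T · [...] = (1)·(-0.5457) + (5.75)·(0.76) = 3.8243.

Step 5 — scale by n: T² = 4 · 3.8243 = 15.2971.

T² ≈ 15.2971


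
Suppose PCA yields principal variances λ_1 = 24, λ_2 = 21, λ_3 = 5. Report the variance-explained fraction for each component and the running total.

Step 1 — total variance = trace(Sigma) = Σ λ_i = 24 + 21 + 5 = 50.

Step 2 — fraction explained by component i = λ_i / Σ λ:
  PC1: 24/50 = 0.48
  PC2: 21/50 = 0.42
  PC3: 5/50 = 0.1

Step 3 — cumulative fraction after k components = (λ_1 + ... + λ_k) / Σ λ:
  k = 1: 24/50 = 0.48
  k = 2: (24 + 21)/50 = 45/50 = 0.9
  k = 3: (24 + 21 + 5)/50 = 50/50 = 1

Summary (fraction, with percent):

explained: PC1 0.48 (48%), PC2 0.42 (42%), PC3 0.1 (10%);  cumulative: 0.48, 0.9, 1


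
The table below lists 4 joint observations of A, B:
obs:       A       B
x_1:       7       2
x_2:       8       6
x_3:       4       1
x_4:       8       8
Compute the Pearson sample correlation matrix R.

Step 1 — column means:
  mean(A) = (7 + 8 + 4 + 8) / 4 = 27/4 = 6.75
  mean(B) = (2 + 6 + 1 + 8) / 4 = 17/4 = 4.25

Step 2 — sample variances and covariances s[i,j] = (1/(n-1)) · Σ_k (x_{k,i} - mean_i) · (x_{k,j} - mean_j), with n-1 = 3:
  s[A,A] = ((0.25)·(0.25) + (1.25)·(1.25) + (-2.75)·(-2.75) + (1.25)·(1.25)) / 3 = 10.75/3 = 3.5833
  s[A,B] = ((0.25)·(-2.25) + (1.25)·(1.75) + (-2.75)·(-3.25) + (1.25)·(3.75)) / 3 = 15.25/3 = 5.0833
  s[B,B] = ((-2.25)·(-2.25) + (1.75)·(1.75) + (-3.25)·(-3.25) + (3.75)·(3.75)) / 3 = 32.75/3 = 10.9167
  Sample standard deviations s_i = √(s[i,i]):
  s(A) = √(3.5833) = 1.893
  s(B) = √(10.9167) = 3.304

Step 3 — r_{ij} = s_{ij} / (s_i · s_j):
  r[A,A] = 1 (diagonal).
  r[A,B] = 5.0833 / (1.893 · 3.304) = 5.0833 / 6.2544 = 0.8128
  r[B,B] = 1 (diagonal).

R is symmetric with unit diagonal. Assembling:

R = [[1, 0.8128],
 [0.8128, 1]]


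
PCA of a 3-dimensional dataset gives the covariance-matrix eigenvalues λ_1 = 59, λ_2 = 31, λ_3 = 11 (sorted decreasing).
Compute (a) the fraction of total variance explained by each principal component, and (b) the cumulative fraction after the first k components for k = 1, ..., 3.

Step 1 — total variance = trace(Sigma) = Σ λ_i = 59 + 31 + 11 = 101.

Step 2 — fraction explained by component i = λ_i / Σ λ:
  PC1: 59/101 = 0.5842
  PC2: 31/101 = 0.3069
  PC3: 11/101 = 0.1089

Step 3 — cumulative fraction after k components = (λ_1 + ... + λ_k) / Σ λ:
  k = 1: 59/101 = 0.5842
  k = 2: (59 + 31)/101 = 90/101 = 0.8911
  k = 3: (59 + 31 + 11)/101 = 101/101 = 1

Summary (fraction, with percent):

explained: PC1 0.5842 (58.42%), PC2 0.3069 (30.69%), PC3 0.1089 (10.89%);  cumulative: 0.5842, 0.8911, 1


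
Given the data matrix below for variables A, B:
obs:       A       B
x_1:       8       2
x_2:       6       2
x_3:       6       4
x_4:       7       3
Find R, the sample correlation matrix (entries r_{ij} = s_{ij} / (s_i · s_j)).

Step 1 — column means:
  mean(A) = (8 + 6 + 6 + 7) / 4 = 27/4 = 6.75
  mean(B) = (2 + 2 + 4 + 3) / 4 = 11/4 = 2.75

Step 2 — sample variances and covariances s[i,j] = (1/(n-1)) · Σ_k (x_{k,i} - mean_i) · (x_{k,j} - mean_j), with n-1 = 3:
  s[A,A] = ((1.25)·(1.25) + (-0.75)·(-0.75) + (-0.75)·(-0.75) + (0.25)·(0.25)) / 3 = 2.75/3 = 0.9167
  s[A,B] = ((1.25)·(-0.75) + (-0.75)·(-0.75) + (-0.75)·(1.25) + (0.25)·(0.25)) / 3 = -1.25/3 = -0.4167
  s[B,B] = ((-0.75)·(-0.75) + (-0.75)·(-0.75) + (1.25)·(1.25) + (0.25)·(0.25)) / 3 = 2.75/3 = 0.9167
  Sample standard deviations s_i = √(s[i,i]):
  s(A) = √(0.9167) = 0.9574
  s(B) = √(0.9167) = 0.9574

Step 3 — r_{ij} = s_{ij} / (s_i · s_j):
  r[A,A] = 1 (diagonal).
  r[A,B] = -0.4167 / (0.9574 · 0.9574) = -0.4167 / 0.9167 = -0.4545
  r[B,B] = 1 (diagonal).

R is symmetric with unit diagonal. Assembling:

R = [[1, -0.4545],
 [-0.4545, 1]]


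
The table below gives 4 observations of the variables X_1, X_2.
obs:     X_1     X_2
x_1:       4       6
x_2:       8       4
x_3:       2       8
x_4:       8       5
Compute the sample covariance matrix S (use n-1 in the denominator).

Step 1 — column means:
  mean(X_1) = (4 + 8 + 2 + 8) / 4 = 22/4 = 5.5
  mean(X_2) = (6 + 4 + 8 + 5) / 4 = 23/4 = 5.75

Step 2 — sample covariance S[i,j] = (1/(n-1)) · Σ_k (x_{k,i} - mean_i) · (x_{k,j} - mean_j), with n-1 = 3.
  S[X_1,X_1] = ((-1.5)·(-1.5) + (2.5)·(2.5) + (-3.5)·(-3.5) + (2.5)·(2.5)) / 3 = 27/3 = 9
  S[X_1,X_2] = ((-1.5)·(0.25) + (2.5)·(-1.75) + (-3.5)·(2.25) + (2.5)·(-0.75)) / 3 = -14.5/3 = -4.8333
  S[X_2,X_2] = ((0.25)·(0.25) + (-1.75)·(-1.75) + (2.25)·(2.25) + (-0.75)·(-0.75)) / 3 = 8.75/3 = 2.9167

S is symmetric (S[j,i] = S[i,j]). Assembling:

S = [[9, -4.8333],
 [-4.8333, 2.9167]]


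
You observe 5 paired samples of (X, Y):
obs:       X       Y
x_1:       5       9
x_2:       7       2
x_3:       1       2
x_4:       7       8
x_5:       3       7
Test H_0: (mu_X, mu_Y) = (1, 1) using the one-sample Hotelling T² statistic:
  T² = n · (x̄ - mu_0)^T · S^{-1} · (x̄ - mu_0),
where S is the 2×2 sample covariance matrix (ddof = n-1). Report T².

Step 1 — sample mean vector:
  mean(X) = (5 + 7 + 1 + 7 + 3) / 5 = 23/5 = 4.6
  mean(Y) = (9 + 2 + 2 + 8 + 7) / 5 = 28/5 = 5.6
  x̄ = (4.6, 5.6),  deviation x̄ - mu_0 = (4.6, 5.6) - (1, 1) = (3.6, 4.6).

Step 2 — sample covariance matrix, S[i,j] = (1/(n-1)) · Σ_k (x_{k,i} - mean_i) · (x_{k,j} - mean_j), divisor n-1 = 4:
  S[X,X] = ((0.4)·(0.4) + (2.4)·(2.4) + (-3.6)·(-3.6) + (2.4)·(2.4) + (-1.6)·(-1.6)) / 4 = 27.2/4 = 6.8
  S[X,Y] = ((0.4)·(3.4) + (2.4)·(-3.6) + (-3.6)·(-3.6) + (2.4)·(2.4) + (-1.6)·(1.4)) / 4 = 9.2/4 = 2.3
  S[Y,Y] = ((3.4)·(3.4) + (-3.6)·(-3.6) + (-3.6)·(-3.6) + (2.4)·(2.4) + (1.4)·(1.4)) / 4 = 45.2/4 = 11.3
  S = [[6.8, 2.3],
 [2.3, 11.3]].

Step 3 — invert S. det(S) = 6.8·11.3 - (2.3)² = 71.55.
  S^{-1} = (1/det) · [[d, -b], [-b, a]] = [[0.1579, -0.0321],
 [-0.0321, 0.095]].

Step 4 — quadratic form (x̄ - mu_0)^T · S^{-1} · (x̄ - mu_0):
  S^{-1} · (x̄ - mu_0) = (0.4207, 0.3215),
  (x̄ - mu_0)^T · [...] = (3.6)·(0.4207) + (4.6)·(0.3215) = 2.9932.

Step 5 — scale by n: T² = 5 · 2.9932 = 14.9658.

T² ≈ 14.9658


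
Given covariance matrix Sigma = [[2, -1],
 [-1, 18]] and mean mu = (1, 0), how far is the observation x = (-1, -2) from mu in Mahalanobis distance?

Step 1 — centre the observation: (x - mu) = (-2, -2).

Step 2 — invert Sigma. det(Sigma) = 2·18 - (-1)² = 35.
  Sigma^{-1} = (1/det) · [[d, -b], [-b, a]] = [[0.5143, 0.0286],
 [0.0286, 0.0571]].

Step 3 — form the quadratic (x - mu)^T · Sigma^{-1} · (x - mu):
  Sigma^{-1} · (x - mu) = (-1.0857, -0.1714).
  (x - mu)^T · [Sigma^{-1} · (x - mu)] = (-2)·(-1.0857) + (-2)·(-0.1714) = 2.5143.

Step 4 — take square root: d = √(2.5143) ≈ 1.5856.

d(x, mu) = √(2.5143) ≈ 1.5856


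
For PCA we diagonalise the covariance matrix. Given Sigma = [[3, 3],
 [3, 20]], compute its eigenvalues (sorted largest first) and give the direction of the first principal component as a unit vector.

Step 1 — characteristic polynomial of 2×2 Sigma:
  det(Sigma - λI) = λ² - trace · λ + det = 0.
  trace = 3 + 20 = 23, det = 3·20 - (3)² = 51.
Step 2 — discriminant:
  Δ = trace² - 4·det = 529 - 204 = 325.
Step 3 — eigenvalues:
  λ = (trace ± √Δ)/2 = (23 ± 18.0278)/2,
  λ_1 = 20.5139,  λ_2 = 2.4861.

Step 4 — unit eigenvector for λ_1: solve (Sigma - λ_1 I)v = 0. First row:
  (3 - 20.5139)·v_x + (3)·v_y = 0, i.e. (-17.5139)·v_x + (3)·v_y = 0,
  so v ∝ (b, λ_1 - a) = (3, 17.5139) = u.
  ||u|| = √((3)² + (17.5139)²) = √(315.7359) ≈ 17.769,
  v_1 = u/||u|| ≈ (0.1688, 0.9856) (||v_1|| = 1).

λ_1 = 20.5139,  λ_2 = 2.4861;  v_1 ≈ (0.1688, 0.9856)


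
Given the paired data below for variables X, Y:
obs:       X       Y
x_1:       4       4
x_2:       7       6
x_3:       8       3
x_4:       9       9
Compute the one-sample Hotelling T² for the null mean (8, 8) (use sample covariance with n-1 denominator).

Step 1 — sample mean vector:
  mean(X) = (4 + 7 + 8 + 9) / 4 = 28/4 = 7
  mean(Y) = (4 + 6 + 3 + 9) / 4 = 22/4 = 5.5
  x̄ = (7, 5.5),  deviation x̄ - mu_0 = (7, 5.5) - (8, 8) = (-1, -2.5).

Step 2 — sample covariance matrix, S[i,j] = (1/(n-1)) · Σ_k (x_{k,i} - mean_i) · (x_{k,j} - mean_j), divisor n-1 = 3:
  S[X,X] = ((-3)·(-3) + (0)·(0) + (1)·(1) + (2)·(2)) / 3 = 14/3 = 4.6667
  S[X,Y] = ((-3)·(-1.5) + (0)·(0.5) + (1)·(-2.5) + (2)·(3.5)) / 3 = 9/3 = 3
  S[Y,Y] = ((-1.5)·(-1.5) + (0.5)·(0.5) + (-2.5)·(-2.5) + (3.5)·(3.5)) / 3 = 21/3 = 7
  S = [[4.6667, 3],
 [3, 7]].

Step 3 — invert S. det(S) = 4.6667·7 - (3)² = 23.6667.
  S^{-1} = (1/det) · [[d, -b], [-b, a]] = [[0.2958, -0.1268],
 [-0.1268, 0.1972]].

Step 4 — quadratic form (x̄ - mu_0)^T · S^{-1} · (x̄ - mu_0):
  S^{-1} · (x̄ - mu_0) = (0.0211, -0.3662),
  (x̄ - mu_0)^T · [...] = (-1)·(0.0211) + (-2.5)·(-0.3662) = 0.8944.

Step 5 — scale by n: T² = 4 · 0.8944 = 3.5775.

T² ≈ 3.5775


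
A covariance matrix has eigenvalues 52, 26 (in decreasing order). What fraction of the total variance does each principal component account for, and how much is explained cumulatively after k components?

Step 1 — total variance = trace(Sigma) = Σ λ_i = 52 + 26 = 78.

Step 2 — fraction explained by component i = λ_i / Σ λ:
  PC1: 52/78 = 0.6667
  PC2: 26/78 = 0.3333

Step 3 — cumulative fraction after k components = (λ_1 + ... + λ_k) / Σ λ:
  k = 1: 52/78 = 0.6667
  k = 2: (52 + 26)/78 = 78/78 = 1

Summary (fraction, with percent):

explained: PC1 0.6667 (66.67%), PC2 0.3333 (33.33%);  cumulative: 0.6667, 1


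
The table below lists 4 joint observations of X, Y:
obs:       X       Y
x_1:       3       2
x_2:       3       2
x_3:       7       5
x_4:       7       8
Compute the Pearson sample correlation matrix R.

Step 1 — column means:
  mean(X) = (3 + 3 + 7 + 7) / 4 = 20/4 = 5
  mean(Y) = (2 + 2 + 5 + 8) / 4 = 17/4 = 4.25

Step 2 — sample variances and covariances s[i,j] = (1/(n-1)) · Σ_k (x_{k,i} - mean_i) · (x_{k,j} - mean_j), with n-1 = 3:
  s[X,X] = ((-2)·(-2) + (-2)·(-2) + (2)·(2) + (2)·(2)) / 3 = 16/3 = 5.3333
  s[X,Y] = ((-2)·(-2.25) + (-2)·(-2.25) + (2)·(0.75) + (2)·(3.75)) / 3 = 18/3 = 6
  s[Y,Y] = ((-2.25)·(-2.25) + (-2.25)·(-2.25) + (0.75)·(0.75) + (3.75)·(3.75)) / 3 = 24.75/3 = 8.25
  Sample standard deviations s_i = √(s[i,i]):
  s(X) = √(5.3333) = 2.3094
  s(Y) = √(8.25) = 2.8723

Step 3 — r_{ij} = s_{ij} / (s_i · s_j):
  r[X,X] = 1 (diagonal).
  r[X,Y] = 6 / (2.3094 · 2.8723) = 6 / 6.6332 = 0.9045
  r[Y,Y] = 1 (diagonal).

R is symmetric with unit diagonal. Assembling:

R = [[1, 0.9045],
 [0.9045, 1]]


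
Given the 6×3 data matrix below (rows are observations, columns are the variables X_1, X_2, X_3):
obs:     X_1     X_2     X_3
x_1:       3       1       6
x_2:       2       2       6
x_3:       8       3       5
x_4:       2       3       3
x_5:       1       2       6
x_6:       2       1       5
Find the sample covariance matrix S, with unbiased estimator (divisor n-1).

Step 1 — column means:
  mean(X_1) = (3 + 2 + 8 + 2 + 1 + 2) / 6 = 18/6 = 3
  mean(X_2) = (1 + 2 + 3 + 3 + 2 + 1) / 6 = 12/6 = 2
  mean(X_3) = (6 + 6 + 5 + 3 + 6 + 5) / 6 = 31/6 = 5.1667

Step 2 — sample covariance S[i,j] = (1/(n-1)) · Σ_k (x_{k,i} - mean_i) · (x_{k,j} - mean_j), with n-1 = 5.
  S[X_1,X_1] = ((0)·(0) + (-1)·(-1) + (5)·(5) + (-1)·(-1) + (-2)·(-2) + (-1)·(-1)) / 5 = 32/5 = 6.4
  S[X_1,X_2] = ((0)·(-1) + (-1)·(0) + (5)·(1) + (-1)·(1) + (-2)·(0) + (-1)·(-1)) / 5 = 5/5 = 1
  S[X_1,X_3] = ((0)·(0.8333) + (-1)·(0.8333) + (5)·(-0.1667) + (-1)·(-2.1667) + (-2)·(0.8333) + (-1)·(-0.1667)) / 5 = -1/5 = -0.2
  S[X_2,X_2] = ((-1)·(-1) + (0)·(0) + (1)·(1) + (1)·(1) + (0)·(0) + (-1)·(-1)) / 5 = 4/5 = 0.8
  S[X_2,X_3] = ((-1)·(0.8333) + (0)·(0.8333) + (1)·(-0.1667) + (1)·(-2.1667) + (0)·(0.8333) + (-1)·(-0.1667)) / 5 = -3/5 = -0.6
  S[X_3,X_3] = ((0.8333)·(0.8333) + (0.8333)·(0.8333) + (-0.1667)·(-0.1667) + (-2.1667)·(-2.1667) + (0.8333)·(0.8333) + (-0.1667)·(-0.1667)) / 5 = 6.8333/5 = 1.3667

S is symmetric (S[j,i] = S[i,j]). Assembling:

S = [[6.4, 1, -0.2],
 [1, 0.8, -0.6],
 [-0.2, -0.6, 1.3667]]


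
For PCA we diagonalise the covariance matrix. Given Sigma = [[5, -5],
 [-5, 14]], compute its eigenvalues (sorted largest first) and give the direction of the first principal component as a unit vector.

Step 1 — characteristic polynomial of 2×2 Sigma:
  det(Sigma - λI) = λ² - trace · λ + det = 0.
  trace = 5 + 14 = 19, det = 5·14 - (-5)² = 45.
Step 2 — discriminant:
  Δ = trace² - 4·det = 361 - 180 = 181.
Step 3 — eigenvalues:
  λ = (trace ± √Δ)/2 = (19 ± 13.4536)/2,
  λ_1 = 16.2268,  λ_2 = 2.7732.

Step 4 — unit eigenvector for λ_1: solve (Sigma - λ_1 I)v = 0. First row:
  (5 - 16.2268)·v_x + (-5)·v_y = 0, i.e. (-11.2268)·v_x + (-5)·v_y = 0,
  so v ∝ (b, λ_1 - a) = (-5, 11.2268); multiply by -1 so the first entry is positive: u = (5, -11.2268).
  ||u|| = √((5)² + (-11.2268)²) = √(151.0413) ≈ 12.2899,
  v_1 = u/||u|| ≈ (0.4068, -0.9135) (||v_1|| = 1).

λ_1 = 16.2268,  λ_2 = 2.7732;  v_1 ≈ (0.4068, -0.9135)


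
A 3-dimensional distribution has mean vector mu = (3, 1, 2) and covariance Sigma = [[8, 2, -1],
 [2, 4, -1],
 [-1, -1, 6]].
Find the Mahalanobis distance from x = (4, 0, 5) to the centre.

Step 1 — centre the observation: (x - mu) = (1, -1, 3).

Step 2 — invert Sigma (cofactor / det for 3×3, or solve directly):
  Sigma^{-1} = [[0.1438, -0.0687, 0.0125],
 [-0.0687, 0.2937, 0.0375],
 [0.0125, 0.0375, 0.175]].

Step 3 — form the quadratic (x - mu)^T · Sigma^{-1} · (x - mu):
  Sigma^{-1} · (x - mu) = (0.25, -0.25, 0.5).
  (x - mu)^T · [Sigma^{-1} · (x - mu)] = (1)·(0.25) + (-1)·(-0.25) + (3)·(0.5) = 2.

Step 4 — take square root: d = √(2) ≈ 1.4142.

d(x, mu) = √(2) ≈ 1.4142


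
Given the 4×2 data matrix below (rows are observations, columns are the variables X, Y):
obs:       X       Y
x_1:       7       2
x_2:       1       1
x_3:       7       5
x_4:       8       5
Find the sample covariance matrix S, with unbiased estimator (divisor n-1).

Step 1 — column means:
  mean(X) = (7 + 1 + 7 + 8) / 4 = 23/4 = 5.75
  mean(Y) = (2 + 1 + 5 + 5) / 4 = 13/4 = 3.25

Step 2 — sample covariance S[i,j] = (1/(n-1)) · Σ_k (x_{k,i} - mean_i) · (x_{k,j} - mean_j), with n-1 = 3.
  S[X,X] = ((1.25)·(1.25) + (-4.75)·(-4.75) + (1.25)·(1.25) + (2.25)·(2.25)) / 3 = 30.75/3 = 10.25
  S[X,Y] = ((1.25)·(-1.25) + (-4.75)·(-2.25) + (1.25)·(1.75) + (2.25)·(1.75)) / 3 = 15.25/3 = 5.0833
  S[Y,Y] = ((-1.25)·(-1.25) + (-2.25)·(-2.25) + (1.75)·(1.75) + (1.75)·(1.75)) / 3 = 12.75/3 = 4.25

S is symmetric (S[j,i] = S[i,j]). Assembling:

S = [[10.25, 5.0833],
 [5.0833, 4.25]]


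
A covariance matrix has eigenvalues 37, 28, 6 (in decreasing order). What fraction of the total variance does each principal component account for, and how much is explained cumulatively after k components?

Step 1 — total variance = trace(Sigma) = Σ λ_i = 37 + 28 + 6 = 71.

Step 2 — fraction explained by component i = λ_i / Σ λ:
  PC1: 37/71 = 0.5211
  PC2: 28/71 = 0.3944
  PC3: 6/71 = 0.0845

Step 3 — cumulative fraction after k components = (λ_1 + ... + λ_k) / Σ λ:
  k = 1: 37/71 = 0.5211
  k = 2: (37 + 28)/71 = 65/71 = 0.9155
  k = 3: (37 + 28 + 6)/71 = 71/71 = 1

Summary (fraction, with percent):

explained: PC1 0.5211 (52.11%), PC2 0.3944 (39.44%), PC3 0.0845 (8.45%);  cumulative: 0.5211, 0.9155, 1


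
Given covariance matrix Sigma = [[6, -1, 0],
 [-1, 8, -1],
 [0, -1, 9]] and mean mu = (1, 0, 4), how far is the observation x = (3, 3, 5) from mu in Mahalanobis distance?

Step 1 — centre the observation: (x - mu) = (2, 3, 1).

Step 2 — invert Sigma (cofactor / det for 3×3, or solve directly):
  Sigma^{-1} = [[0.1703, 0.0216, 0.0024],
 [0.0216, 0.1295, 0.0144],
 [0.0024, 0.0144, 0.1127]].

Step 3 — form the quadratic (x - mu)^T · Sigma^{-1} · (x - mu):
  Sigma^{-1} · (x - mu) = (0.4077, 0.446, 0.1607).
  (x - mu)^T · [Sigma^{-1} · (x - mu)] = (2)·(0.4077) + (3)·(0.446) + (1)·(0.1607) = 2.3141.

Step 4 — take square root: d = √(2.3141) ≈ 1.5212.

d(x, mu) = √(2.3141) ≈ 1.5212


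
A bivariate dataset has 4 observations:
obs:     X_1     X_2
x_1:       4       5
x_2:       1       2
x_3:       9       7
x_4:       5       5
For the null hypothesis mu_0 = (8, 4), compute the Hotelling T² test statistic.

Step 1 — sample mean vector:
  mean(X_1) = (4 + 1 + 9 + 5) / 4 = 19/4 = 4.75
  mean(X_2) = (5 + 2 + 7 + 5) / 4 = 19/4 = 4.75
  x̄ = (4.75, 4.75),  deviation x̄ - mu_0 = (4.75, 4.75) - (8, 4) = (-3.25, 0.75).

Step 2 — sample covariance matrix, S[i,j] = (1/(n-1)) · Σ_k (x_{k,i} - mean_i) · (x_{k,j} - mean_j), divisor n-1 = 3:
  S[X_1,X_1] = ((-0.75)·(-0.75) + (-3.75)·(-3.75) + (4.25)·(4.25) + (0.25)·(0.25)) / 3 = 32.75/3 = 10.9167
  S[X_1,X_2] = ((-0.75)·(0.25) + (-3.75)·(-2.75) + (4.25)·(2.25) + (0.25)·(0.25)) / 3 = 19.75/3 = 6.5833
  S[X_2,X_2] = ((0.25)·(0.25) + (-2.75)·(-2.75) + (2.25)·(2.25) + (0.25)·(0.25)) / 3 = 12.75/3 = 4.25
  S = [[10.9167, 6.5833],
 [6.5833, 4.25]].

Step 3 — invert S. det(S) = 10.9167·4.25 - (6.5833)² = 3.0556.
  S^{-1} = (1/det) · [[d, -b], [-b, a]] = [[1.3909, -2.1545],
 [-2.1545, 3.5727]].

Step 4 — quadratic form (x̄ - mu_0)^T · S^{-1} · (x̄ - mu_0):
  S^{-1} · (x̄ - mu_0) = (-6.1364, 9.6818),
  (x̄ - mu_0)^T · [...] = (-3.25)·(-6.1364) + (0.75)·(9.6818) = 27.2045.

Step 5 — scale by n: T² = 4 · 27.2045 = 108.8182.

T² ≈ 108.8182


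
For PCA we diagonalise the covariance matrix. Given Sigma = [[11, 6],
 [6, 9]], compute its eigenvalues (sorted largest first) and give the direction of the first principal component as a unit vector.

Step 1 — characteristic polynomial of 2×2 Sigma:
  det(Sigma - λI) = λ² - trace · λ + det = 0.
  trace = 11 + 9 = 20, det = 11·9 - (6)² = 63.
Step 2 — discriminant:
  Δ = trace² - 4·det = 400 - 252 = 148.
Step 3 — eigenvalues:
  λ = (trace ± √Δ)/2 = (20 ± 12.1655)/2,
  λ_1 = 16.0828,  λ_2 = 3.9172.

Step 4 — unit eigenvector for λ_1: solve (Sigma - λ_1 I)v = 0. First row:
  (11 - 16.0828)·v_x + (6)·v_y = 0, i.e. (-5.0828)·v_x + (6)·v_y = 0,
  so v ∝ (b, λ_1 - a) = (6, 5.0828) = u.
  ||u|| = √((6)² + (5.0828)²) = √(61.8345) ≈ 7.8635,
  v_1 = u/||u|| ≈ (0.763, 0.6464) (||v_1|| = 1).

λ_1 = 16.0828,  λ_2 = 3.9172;  v_1 ≈ (0.763, 0.6464)


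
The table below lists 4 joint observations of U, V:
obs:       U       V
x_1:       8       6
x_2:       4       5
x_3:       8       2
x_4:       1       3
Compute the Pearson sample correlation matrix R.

Step 1 — column means:
  mean(U) = (8 + 4 + 8 + 1) / 4 = 21/4 = 5.25
  mean(V) = (6 + 5 + 2 + 3) / 4 = 16/4 = 4

Step 2 — sample variances and covariances s[i,j] = (1/(n-1)) · Σ_k (x_{k,i} - mean_i) · (x_{k,j} - mean_j), with n-1 = 3:
  s[U,U] = ((2.75)·(2.75) + (-1.25)·(-1.25) + (2.75)·(2.75) + (-4.25)·(-4.25)) / 3 = 34.75/3 = 11.5833
  s[U,V] = ((2.75)·(2) + (-1.25)·(1) + (2.75)·(-2) + (-4.25)·(-1)) / 3 = 3/3 = 1
  s[V,V] = ((2)·(2) + (1)·(1) + (-2)·(-2) + (-1)·(-1)) / 3 = 10/3 = 3.3333
  Sample standard deviations s_i = √(s[i,i]):
  s(U) = √(11.5833) = 3.4034
  s(V) = √(3.3333) = 1.8257

Step 3 — r_{ij} = s_{ij} / (s_i · s_j):
  r[U,U] = 1 (diagonal).
  r[U,V] = 1 / (3.4034 · 1.8257) = 1 / 6.2138 = 0.1609
  r[V,V] = 1 (diagonal).

R is symmetric with unit diagonal. Assembling:

R = [[1, 0.1609],
 [0.1609, 1]]


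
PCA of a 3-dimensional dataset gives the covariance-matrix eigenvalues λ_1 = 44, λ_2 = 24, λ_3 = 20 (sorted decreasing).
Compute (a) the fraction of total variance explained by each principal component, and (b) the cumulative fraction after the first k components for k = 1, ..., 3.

Step 1 — total variance = trace(Sigma) = Σ λ_i = 44 + 24 + 20 = 88.

Step 2 — fraction explained by component i = λ_i / Σ λ:
  PC1: 44/88 = 0.5
  PC2: 24/88 = 0.2727
  PC3: 20/88 = 0.2273

Step 3 — cumulative fraction after k components = (λ_1 + ... + λ_k) / Σ λ:
  k = 1: 44/88 = 0.5
  k = 2: (44 + 24)/88 = 68/88 = 0.7727
  k = 3: (44 + 24 + 20)/88 = 88/88 = 1

Summary (fraction, with percent):

explained: PC1 0.5 (50%), PC2 0.2727 (27.27%), PC3 0.2273 (22.73%);  cumulative: 0.5, 0.7727, 1


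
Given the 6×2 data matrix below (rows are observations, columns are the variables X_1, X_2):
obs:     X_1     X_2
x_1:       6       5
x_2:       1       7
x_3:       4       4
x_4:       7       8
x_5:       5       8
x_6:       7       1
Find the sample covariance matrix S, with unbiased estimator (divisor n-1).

Step 1 — column means:
  mean(X_1) = (6 + 1 + 4 + 7 + 5 + 7) / 6 = 30/6 = 5
  mean(X_2) = (5 + 7 + 4 + 8 + 8 + 1) / 6 = 33/6 = 5.5

Step 2 — sample covariance S[i,j] = (1/(n-1)) · Σ_k (x_{k,i} - mean_i) · (x_{k,j} - mean_j), with n-1 = 5.
  S[X_1,X_1] = ((1)·(1) + (-4)·(-4) + (-1)·(-1) + (2)·(2) + (0)·(0) + (2)·(2)) / 5 = 26/5 = 5.2
  S[X_1,X_2] = ((1)·(-0.5) + (-4)·(1.5) + (-1)·(-1.5) + (2)·(2.5) + (0)·(2.5) + (2)·(-4.5)) / 5 = -9/5 = -1.8
  S[X_2,X_2] = ((-0.5)·(-0.5) + (1.5)·(1.5) + (-1.5)·(-1.5) + (2.5)·(2.5) + (2.5)·(2.5) + (-4.5)·(-4.5)) / 5 = 37.5/5 = 7.5

S is symmetric (S[j,i] = S[i,j]). Assembling:

S = [[5.2, -1.8],
 [-1.8, 7.5]]


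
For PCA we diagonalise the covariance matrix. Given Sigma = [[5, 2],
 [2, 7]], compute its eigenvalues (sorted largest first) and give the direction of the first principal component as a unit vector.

Step 1 — characteristic polynomial of 2×2 Sigma:
  det(Sigma - λI) = λ² - trace · λ + det = 0.
  trace = 5 + 7 = 12, det = 5·7 - (2)² = 31.
Step 2 — discriminant:
  Δ = trace² - 4·det = 144 - 124 = 20.
Step 3 — eigenvalues:
  λ = (trace ± √Δ)/2 = (12 ± 4.4721)/2,
  λ_1 = 8.2361,  λ_2 = 3.7639.

Step 4 — unit eigenvector for λ_1: solve (Sigma - λ_1 I)v = 0. First row:
  (5 - 8.2361)·v_x + (2)·v_y = 0, i.e. (-3.2361)·v_x + (2)·v_y = 0,
  so v ∝ (b, λ_1 - a) = (2, 3.2361) = u.
  ||u|| = √((2)² + (3.2361)²) = √(14.4721) ≈ 3.8042,
  v_1 = u/||u|| ≈ (0.5257, 0.8507) (||v_1|| = 1).

λ_1 = 8.2361,  λ_2 = 3.7639;  v_1 ≈ (0.5257, 0.8507)


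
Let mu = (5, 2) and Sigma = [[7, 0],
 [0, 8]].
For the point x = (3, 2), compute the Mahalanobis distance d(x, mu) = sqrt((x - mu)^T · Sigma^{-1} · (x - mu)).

Step 1 — centre the observation: (x - mu) = (-2, 0).

Step 2 — invert Sigma. det(Sigma) = 7·8 - (0)² = 56.
  Sigma^{-1} = (1/det) · [[d, -b], [-b, a]] = [[0.1429, 0],
 [0, 0.125]].

Step 3 — form the quadratic (x - mu)^T · Sigma^{-1} · (x - mu):
  Sigma^{-1} · (x - mu) = (-0.2857, 0).
  (x - mu)^T · [Sigma^{-1} · (x - mu)] = (-2)·(-0.2857) + (0)·(0) = 0.5714.

Step 4 — take square root: d = √(0.5714) ≈ 0.7559.

d(x, mu) = √(0.5714) ≈ 0.7559


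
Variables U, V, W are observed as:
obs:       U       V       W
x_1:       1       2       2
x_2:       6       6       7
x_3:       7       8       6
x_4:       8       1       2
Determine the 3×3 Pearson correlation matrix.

Step 1 — column means:
  mean(U) = (1 + 6 + 7 + 8) / 4 = 22/4 = 5.5
  mean(V) = (2 + 6 + 8 + 1) / 4 = 17/4 = 4.25
  mean(W) = (2 + 7 + 6 + 2) / 4 = 17/4 = 4.25

Step 2 — sample variances and covariances s[i,j] = (1/(n-1)) · Σ_k (x_{k,i} - mean_i) · (x_{k,j} - mean_j), with n-1 = 3:
  s[U,U] = ((-4.5)·(-4.5) + (0.5)·(0.5) + (1.5)·(1.5) + (2.5)·(2.5)) / 3 = 29/3 = 9.6667
  s[U,V] = ((-4.5)·(-2.25) + (0.5)·(1.75) + (1.5)·(3.75) + (2.5)·(-3.25)) / 3 = 8.5/3 = 2.8333
  s[U,W] = ((-4.5)·(-2.25) + (0.5)·(2.75) + (1.5)·(1.75) + (2.5)·(-2.25)) / 3 = 8.5/3 = 2.8333
  s[V,V] = ((-2.25)·(-2.25) + (1.75)·(1.75) + (3.75)·(3.75) + (-3.25)·(-3.25)) / 3 = 32.75/3 = 10.9167
  s[V,W] = ((-2.25)·(-2.25) + (1.75)·(2.75) + (3.75)·(1.75) + (-3.25)·(-2.25)) / 3 = 23.75/3 = 7.9167
  s[W,W] = ((-2.25)·(-2.25) + (2.75)·(2.75) + (1.75)·(1.75) + (-2.25)·(-2.25)) / 3 = 20.75/3 = 6.9167
  Sample standard deviations s_i = √(s[i,i]):
  s(U) = √(9.6667) = 3.1091
  s(V) = √(10.9167) = 3.304
  s(W) = √(6.9167) = 2.63

Step 3 — r_{ij} = s_{ij} / (s_i · s_j):
  r[U,U] = 1 (diagonal).
  r[U,V] = 2.8333 / (3.1091 · 3.304) = 2.8333 / 10.2727 = 0.2758
  r[U,W] = 2.8333 / (3.1091 · 2.63) = 2.8333 / 8.1769 = 0.3465
  r[V,V] = 1 (diagonal).
  r[V,W] = 7.9167 / (3.304 · 2.63) = 7.9167 / 8.6895 = 0.9111
  r[W,W] = 1 (diagonal).

R is symmetric with unit diagonal. Assembling:

R = [[1, 0.2758, 0.3465],
 [0.2758, 1, 0.9111],
 [0.3465, 0.9111, 1]]


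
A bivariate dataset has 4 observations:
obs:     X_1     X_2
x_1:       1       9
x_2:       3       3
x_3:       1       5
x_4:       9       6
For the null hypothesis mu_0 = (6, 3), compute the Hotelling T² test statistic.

Step 1 — sample mean vector:
  mean(X_1) = (1 + 3 + 1 + 9) / 4 = 14/4 = 3.5
  mean(X_2) = (9 + 3 + 5 + 6) / 4 = 23/4 = 5.75
  x̄ = (3.5, 5.75),  deviation x̄ - mu_0 = (3.5, 5.75) - (6, 3) = (-2.5, 2.75).

Step 2 — sample covariance matrix, S[i,j] = (1/(n-1)) · Σ_k (x_{k,i} - mean_i) · (x_{k,j} - mean_j), divisor n-1 = 3:
  S[X_1,X_1] = ((-2.5)·(-2.5) + (-0.5)·(-0.5) + (-2.5)·(-2.5) + (5.5)·(5.5)) / 3 = 43/3 = 14.3333
  S[X_1,X_2] = ((-2.5)·(3.25) + (-0.5)·(-2.75) + (-2.5)·(-0.75) + (5.5)·(0.25)) / 3 = -3.5/3 = -1.1667
  S[X_2,X_2] = ((3.25)·(3.25) + (-2.75)·(-2.75) + (-0.75)·(-0.75) + (0.25)·(0.25)) / 3 = 18.75/3 = 6.25
  S = [[14.3333, -1.1667],
 [-1.1667, 6.25]].

Step 3 — invert S. det(S) = 14.3333·6.25 - (-1.1667)² = 88.2222.
  S^{-1} = (1/det) · [[d, -b], [-b, a]] = [[0.0708, 0.0132],
 [0.0132, 0.1625]].

Step 4 — quadratic form (x̄ - mu_0)^T · S^{-1} · (x̄ - mu_0):
  S^{-1} · (x̄ - mu_0) = (-0.1407, 0.4137),
  (x̄ - mu_0)^T · [...] = (-2.5)·(-0.1407) + (2.75)·(0.4137) = 1.4896.

Step 5 — scale by n: T² = 4 · 1.4896 = 5.9584.

T² ≈ 5.9584


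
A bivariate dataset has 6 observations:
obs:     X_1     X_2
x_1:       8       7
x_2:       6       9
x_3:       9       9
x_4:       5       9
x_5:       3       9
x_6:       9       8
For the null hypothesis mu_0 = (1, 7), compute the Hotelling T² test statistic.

Step 1 — sample mean vector:
  mean(X_1) = (8 + 6 + 9 + 5 + 3 + 9) / 6 = 40/6 = 6.6667
  mean(X_2) = (7 + 9 + 9 + 9 + 9 + 8) / 6 = 51/6 = 8.5
  x̄ = (6.6667, 8.5),  deviation x̄ - mu_0 = (6.6667, 8.5) - (1, 7) = (5.6667, 1.5).

Step 2 — sample covariance matrix, S[i,j] = (1/(n-1)) · Σ_k (x_{k,i} - mean_i) · (x_{k,j} - mean_j), divisor n-1 = 5:
  S[X_1,X_1] = ((1.3333)·(1.3333) + (-0.6667)·(-0.6667) + (2.3333)·(2.3333) + (-1.6667)·(-1.6667) + (-3.6667)·(-3.6667) + (2.3333)·(2.3333)) / 5 = 29.3333/5 = 5.8667
  S[X_1,X_2] = ((1.3333)·(-1.5) + (-0.6667)·(0.5) + (2.3333)·(0.5) + (-1.6667)·(0.5) + (-3.6667)·(0.5) + (2.3333)·(-0.5)) / 5 = -5/5 = -1
  S[X_2,X_2] = ((-1.5)·(-1.5) + (0.5)·(0.5) + (0.5)·(0.5) + (0.5)·(0.5) + (0.5)·(0.5) + (-0.5)·(-0.5)) / 5 = 3.5/5 = 0.7
  S = [[5.8667, -1],
 [-1, 0.7]].

Step 3 — invert S. det(S) = 5.8667·0.7 - (-1)² = 3.1067.
  S^{-1} = (1/det) · [[d, -b], [-b, a]] = [[0.2253, 0.3219],
 [0.3219, 1.8884]].

Step 4 — quadratic form (x̄ - mu_0)^T · S^{-1} · (x̄ - mu_0):
  S^{-1} · (x̄ - mu_0) = (1.7597, 4.6567),
  (x̄ - mu_0)^T · [...] = (5.6667)·(1.7597) + (1.5)·(4.6567) = 16.9564.

Step 5 — scale by n: T² = 6 · 16.9564 = 101.7382.

T² ≈ 101.7382
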